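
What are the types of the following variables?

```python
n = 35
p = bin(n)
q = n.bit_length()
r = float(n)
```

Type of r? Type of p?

float() returns float; bin() returns str

float, str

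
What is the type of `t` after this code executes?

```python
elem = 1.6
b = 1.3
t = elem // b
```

float // float returns float (floor division preserves float type)

float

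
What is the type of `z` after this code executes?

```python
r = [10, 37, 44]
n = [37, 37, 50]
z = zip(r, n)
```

zip() returns a zip iterator object

zip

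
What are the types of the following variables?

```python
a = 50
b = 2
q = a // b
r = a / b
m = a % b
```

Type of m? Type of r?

int % int returns int; int / int returns float

int, float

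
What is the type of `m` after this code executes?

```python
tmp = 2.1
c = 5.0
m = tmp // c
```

float // float returns float (floor division preserves float type)

float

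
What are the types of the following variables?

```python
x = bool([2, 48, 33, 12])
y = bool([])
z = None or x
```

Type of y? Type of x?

bool() returns bool; bool() returns bool

bool, bool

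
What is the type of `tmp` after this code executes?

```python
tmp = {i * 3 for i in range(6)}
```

A set comprehension {expr for x in iterable} produces a set

set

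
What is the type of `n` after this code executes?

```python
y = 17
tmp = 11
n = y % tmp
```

int % int returns int (17 % 11 = 6)

int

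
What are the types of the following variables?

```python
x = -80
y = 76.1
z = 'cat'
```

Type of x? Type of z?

x is int; z is str

int, str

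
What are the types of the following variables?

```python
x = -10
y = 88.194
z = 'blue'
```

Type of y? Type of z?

y is float; z is str

float, str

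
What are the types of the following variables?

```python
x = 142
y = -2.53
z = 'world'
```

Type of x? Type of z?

x is int; z is str

int, str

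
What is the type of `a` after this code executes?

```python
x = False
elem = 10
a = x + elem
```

bool + int returns int (False is 0, so 0 + 10 = 10)

int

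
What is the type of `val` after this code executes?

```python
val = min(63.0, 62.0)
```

min() of floats returns float

float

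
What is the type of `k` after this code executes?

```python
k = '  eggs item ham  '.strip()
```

str.strip() returns str

str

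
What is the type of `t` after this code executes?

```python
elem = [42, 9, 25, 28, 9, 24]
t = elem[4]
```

Indexing a list of ints returns int (elem[4] = 9)

int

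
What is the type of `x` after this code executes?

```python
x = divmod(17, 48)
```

divmod() returns a tuple (quotient, remainder)

tuple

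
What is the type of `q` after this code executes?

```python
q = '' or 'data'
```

'or' returns first truthy value ('data', which is str)

str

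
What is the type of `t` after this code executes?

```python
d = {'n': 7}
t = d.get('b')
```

dict.get() returns None when key 'b' is not found and no default given

NoneType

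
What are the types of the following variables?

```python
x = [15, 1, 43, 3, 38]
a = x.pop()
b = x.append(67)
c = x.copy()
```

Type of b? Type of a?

list.append() returns None; list.pop() returns the element (int)

NoneType, int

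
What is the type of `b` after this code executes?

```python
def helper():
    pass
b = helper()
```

A function with no return statement returns None

NoneType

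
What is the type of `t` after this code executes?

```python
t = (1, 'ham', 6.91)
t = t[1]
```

Index 1 of tuple is 'ham' which is str

str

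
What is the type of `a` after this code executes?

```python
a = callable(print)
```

callable() returns bool

bool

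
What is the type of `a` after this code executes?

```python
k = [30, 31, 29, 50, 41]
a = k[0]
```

Indexing a list of ints returns int (k[0] = 30)

int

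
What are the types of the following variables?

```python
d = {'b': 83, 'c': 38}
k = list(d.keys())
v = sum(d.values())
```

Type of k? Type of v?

list(...) returns list; sum of int values returns int

list, int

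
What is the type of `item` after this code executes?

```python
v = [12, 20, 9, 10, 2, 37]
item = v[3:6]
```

Slicing a list always returns a list

list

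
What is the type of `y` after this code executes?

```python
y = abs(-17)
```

abs() of int returns int

int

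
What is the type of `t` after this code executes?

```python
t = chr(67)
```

chr() returns str (single character)

str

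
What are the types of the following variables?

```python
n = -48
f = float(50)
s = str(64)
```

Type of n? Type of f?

n is int; f is float

int, float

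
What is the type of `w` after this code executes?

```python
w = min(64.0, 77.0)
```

min() of floats returns float

float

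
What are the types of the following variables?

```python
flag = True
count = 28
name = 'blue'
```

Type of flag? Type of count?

flag is bool; count is int

bool, int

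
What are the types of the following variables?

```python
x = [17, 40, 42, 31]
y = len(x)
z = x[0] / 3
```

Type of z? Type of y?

int / int returns float; len() returns int

float, int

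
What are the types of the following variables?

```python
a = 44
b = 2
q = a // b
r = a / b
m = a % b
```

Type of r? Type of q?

int / int returns float; int // int returns int

float, int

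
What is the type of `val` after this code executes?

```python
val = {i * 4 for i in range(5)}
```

A set comprehension {expr for x in iterable} produces a set

set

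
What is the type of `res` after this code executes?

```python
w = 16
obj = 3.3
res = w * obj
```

int * float returns float (16 * 3.3 = 52.8)

float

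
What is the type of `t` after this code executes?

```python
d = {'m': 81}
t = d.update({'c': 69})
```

dict.update() returns None

NoneType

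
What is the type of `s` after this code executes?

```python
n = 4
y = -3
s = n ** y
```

int ** negative int returns float

float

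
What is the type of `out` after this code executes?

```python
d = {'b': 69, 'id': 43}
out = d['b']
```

Accessing dict[str, int] with key 'b' returns int value 69

int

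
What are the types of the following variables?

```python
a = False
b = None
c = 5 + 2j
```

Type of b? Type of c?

b is NoneType; c is complex

NoneType, complex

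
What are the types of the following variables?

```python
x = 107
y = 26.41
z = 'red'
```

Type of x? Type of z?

x is int; z is str

int, str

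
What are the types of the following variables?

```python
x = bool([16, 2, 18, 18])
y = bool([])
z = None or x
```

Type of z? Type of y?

None or <bool> returns the bool; bool() returns bool

bool, bool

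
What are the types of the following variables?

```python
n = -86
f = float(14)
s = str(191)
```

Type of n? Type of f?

n is int; f is float

int, float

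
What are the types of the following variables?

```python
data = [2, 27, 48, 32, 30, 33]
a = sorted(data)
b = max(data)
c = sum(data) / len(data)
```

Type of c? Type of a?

int / int returns float; sorted() returns list

float, list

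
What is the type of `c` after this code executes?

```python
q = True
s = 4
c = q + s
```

bool + int returns int (True is 1, so 1 + 4 = 5)

int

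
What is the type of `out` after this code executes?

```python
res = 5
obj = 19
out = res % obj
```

int % int returns int (5 % 19 = 5)

int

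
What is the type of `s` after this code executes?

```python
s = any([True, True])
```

any() returns bool

bool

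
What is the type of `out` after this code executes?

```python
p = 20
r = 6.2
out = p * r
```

int * float returns float (20 * 6.2 = 124.0)

float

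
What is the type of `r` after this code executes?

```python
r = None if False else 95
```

Ternary: condition is False, else branch (95) taken → int

int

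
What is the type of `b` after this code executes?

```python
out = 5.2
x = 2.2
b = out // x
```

float // float returns float (floor division preserves float type)

float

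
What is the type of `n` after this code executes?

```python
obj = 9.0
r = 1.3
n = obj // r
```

float // float returns float (floor division preserves float type)

float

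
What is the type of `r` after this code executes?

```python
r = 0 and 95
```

'and' returns the first falsy value (0, which is int)

int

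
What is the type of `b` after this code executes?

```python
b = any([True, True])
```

any() returns bool

bool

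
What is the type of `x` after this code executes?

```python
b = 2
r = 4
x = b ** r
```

int ** positive int returns int (2 ** 4 = 16)

int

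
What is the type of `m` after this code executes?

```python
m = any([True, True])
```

any() returns bool

bool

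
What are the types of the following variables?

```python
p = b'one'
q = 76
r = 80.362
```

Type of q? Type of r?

q is int; r is float

int, float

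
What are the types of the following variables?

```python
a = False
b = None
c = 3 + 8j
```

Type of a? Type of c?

a is bool; c is complex

bool, complex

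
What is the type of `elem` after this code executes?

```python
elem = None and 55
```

'and' returns first falsy value (None)

NoneType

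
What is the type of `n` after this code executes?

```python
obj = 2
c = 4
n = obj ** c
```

int ** positive int returns int (2 ** 4 = 16)

int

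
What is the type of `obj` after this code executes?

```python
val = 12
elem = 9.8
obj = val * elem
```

int * float returns float (12 * 9.8 = 117.6)

float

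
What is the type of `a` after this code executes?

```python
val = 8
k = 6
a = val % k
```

int % int returns int (8 % 6 = 2)

int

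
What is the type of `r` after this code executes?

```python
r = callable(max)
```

callable() returns bool

bool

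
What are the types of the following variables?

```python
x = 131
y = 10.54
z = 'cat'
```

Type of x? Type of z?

x is int; z is str

int, str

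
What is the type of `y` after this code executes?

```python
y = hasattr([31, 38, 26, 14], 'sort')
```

hasattr() returns bool

bool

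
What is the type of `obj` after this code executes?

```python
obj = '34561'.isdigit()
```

str.isdigit() returns bool

bool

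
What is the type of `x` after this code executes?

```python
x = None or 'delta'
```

'or' with None returns the other value ('delta', str)

str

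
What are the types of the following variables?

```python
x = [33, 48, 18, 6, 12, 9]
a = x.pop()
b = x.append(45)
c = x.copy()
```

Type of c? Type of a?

list.copy() returns list; list.pop() returns the element (int)

list, int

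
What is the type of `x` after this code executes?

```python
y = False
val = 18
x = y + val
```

bool + int returns int (False is 0, so 0 + 18 = 18)

int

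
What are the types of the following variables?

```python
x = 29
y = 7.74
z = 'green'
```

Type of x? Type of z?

x is int; z is str

int, str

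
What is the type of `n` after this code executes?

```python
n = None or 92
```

'or' with None returns the other value (92, int)

int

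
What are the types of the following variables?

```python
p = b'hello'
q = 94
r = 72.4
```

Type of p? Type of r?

p is bytes; r is float

bytes, float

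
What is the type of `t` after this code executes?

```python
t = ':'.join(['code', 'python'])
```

str.join() returns str

str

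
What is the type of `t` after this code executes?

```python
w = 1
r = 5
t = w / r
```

int / int always returns float in Python 3 (1 / 5 = 0.2)

float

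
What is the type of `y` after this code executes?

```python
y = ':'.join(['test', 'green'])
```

str.join() returns str

str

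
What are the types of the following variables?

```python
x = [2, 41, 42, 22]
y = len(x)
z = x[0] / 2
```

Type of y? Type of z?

len() returns int; int / int returns float

int, float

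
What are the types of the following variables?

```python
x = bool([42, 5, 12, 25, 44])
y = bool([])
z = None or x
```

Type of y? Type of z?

bool() returns bool; None or <bool> returns the bool

bool, bool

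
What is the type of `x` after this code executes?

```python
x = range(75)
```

range() returns a range object

range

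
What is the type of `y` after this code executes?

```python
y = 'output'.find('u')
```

str.find() returns int (index, or -1)

int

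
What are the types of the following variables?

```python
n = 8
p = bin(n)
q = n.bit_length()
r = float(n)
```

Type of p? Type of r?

bin() returns str; float() returns float

str, float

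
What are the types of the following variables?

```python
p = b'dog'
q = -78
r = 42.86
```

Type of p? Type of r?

p is bytes; r is float

bytes, float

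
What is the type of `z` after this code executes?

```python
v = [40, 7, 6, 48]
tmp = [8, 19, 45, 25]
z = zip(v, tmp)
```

zip() returns a zip iterator object

zip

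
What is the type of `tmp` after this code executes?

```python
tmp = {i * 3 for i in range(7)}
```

A set comprehension {expr for x in iterable} produces a set

set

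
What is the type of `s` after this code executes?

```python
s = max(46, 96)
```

max() of ints returns int

int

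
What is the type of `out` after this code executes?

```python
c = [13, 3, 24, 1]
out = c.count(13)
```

list.count() returns int

int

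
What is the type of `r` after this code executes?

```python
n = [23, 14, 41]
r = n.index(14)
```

list.index() returns int

int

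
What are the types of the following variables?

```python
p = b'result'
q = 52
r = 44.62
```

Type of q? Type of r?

q is int; r is float

int, float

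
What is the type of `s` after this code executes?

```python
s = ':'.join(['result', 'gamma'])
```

str.join() returns str

str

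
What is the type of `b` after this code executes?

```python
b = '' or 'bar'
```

'or' returns first truthy value ('bar', which is str)

str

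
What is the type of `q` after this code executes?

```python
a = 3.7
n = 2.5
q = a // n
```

float // float returns float (floor division preserves float type)

float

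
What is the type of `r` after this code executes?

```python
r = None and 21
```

'and' returns first falsy value (None)

NoneType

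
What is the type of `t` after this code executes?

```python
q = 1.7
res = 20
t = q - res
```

float - int returns float (1.7 - 20 = -18.3)

float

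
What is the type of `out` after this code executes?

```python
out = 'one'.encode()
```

str.encode() returns bytes

bytes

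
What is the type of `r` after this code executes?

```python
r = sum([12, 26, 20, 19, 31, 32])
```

sum() of ints returns int

int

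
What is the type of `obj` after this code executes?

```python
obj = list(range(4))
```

list(range(...)) returns list

list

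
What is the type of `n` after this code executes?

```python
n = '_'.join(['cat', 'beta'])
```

str.join() returns str

str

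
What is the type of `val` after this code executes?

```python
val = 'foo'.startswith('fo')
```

str.startswith() returns bool

bool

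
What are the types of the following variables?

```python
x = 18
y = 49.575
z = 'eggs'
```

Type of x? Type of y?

x is int; y is float

int, float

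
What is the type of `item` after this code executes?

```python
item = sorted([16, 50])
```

sorted() always returns list

list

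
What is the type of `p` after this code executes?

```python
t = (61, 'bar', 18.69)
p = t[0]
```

Index 0 of tuple is 61 which is int

int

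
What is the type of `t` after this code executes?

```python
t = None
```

None has type NoneType

NoneType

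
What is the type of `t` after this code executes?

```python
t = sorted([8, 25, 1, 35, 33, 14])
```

sorted() always returns list

list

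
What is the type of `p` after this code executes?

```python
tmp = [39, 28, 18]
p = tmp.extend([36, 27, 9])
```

list.extend() returns None

NoneType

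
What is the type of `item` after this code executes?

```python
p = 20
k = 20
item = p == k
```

Equality comparison returns bool

bool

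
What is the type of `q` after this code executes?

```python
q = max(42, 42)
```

max() of ints returns int

int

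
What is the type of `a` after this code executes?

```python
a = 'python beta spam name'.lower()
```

str.lower() returns str

str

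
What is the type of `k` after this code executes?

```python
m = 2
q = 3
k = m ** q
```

int ** positive int returns int (2 ** 3 = 8)

int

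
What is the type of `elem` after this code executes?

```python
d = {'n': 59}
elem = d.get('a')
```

dict.get() returns None when key 'a' is not found and no default given

NoneType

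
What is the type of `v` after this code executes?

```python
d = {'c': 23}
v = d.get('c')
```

dict.get() returns the value (int) when key is found

int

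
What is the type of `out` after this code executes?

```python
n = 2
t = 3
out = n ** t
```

int ** positive int returns int (2 ** 3 = 8)

int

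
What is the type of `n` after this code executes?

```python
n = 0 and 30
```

'and' returns the first falsy value (0, which is int)

int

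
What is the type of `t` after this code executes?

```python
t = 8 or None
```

'or' returns first truthy value (8, int)

int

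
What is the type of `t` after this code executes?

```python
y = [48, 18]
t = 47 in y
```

'in' operator returns bool

bool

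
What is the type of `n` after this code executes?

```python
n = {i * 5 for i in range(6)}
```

A set comprehension {expr for x in iterable} produces a set

set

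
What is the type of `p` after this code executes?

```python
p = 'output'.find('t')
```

str.find() returns int (index, or -1)

int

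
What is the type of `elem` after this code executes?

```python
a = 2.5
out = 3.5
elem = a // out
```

float // float returns float (floor division preserves float type)

float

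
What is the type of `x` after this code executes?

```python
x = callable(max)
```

callable() returns bool

bool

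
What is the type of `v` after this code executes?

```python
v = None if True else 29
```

Ternary: condition is True, if branch (None) taken → NoneType

NoneType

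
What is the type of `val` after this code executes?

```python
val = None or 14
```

'or' with None returns the other value (14, int)

int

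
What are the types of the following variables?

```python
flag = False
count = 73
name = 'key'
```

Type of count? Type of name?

count is int; name is str

int, str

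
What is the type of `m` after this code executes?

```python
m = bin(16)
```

bin() returns str representation

str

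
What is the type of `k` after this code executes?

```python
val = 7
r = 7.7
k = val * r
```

int * float returns float (7 * 7.7 = 53.9)

float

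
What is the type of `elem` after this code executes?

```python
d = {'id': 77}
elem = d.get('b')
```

dict.get() returns None when key 'b' is not found and no default given

NoneType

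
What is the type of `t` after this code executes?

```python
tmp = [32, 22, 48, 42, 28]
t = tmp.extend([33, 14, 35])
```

list.extend() returns None

NoneType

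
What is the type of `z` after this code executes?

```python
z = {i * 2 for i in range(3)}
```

A set comprehension {expr for x in iterable} produces a set

set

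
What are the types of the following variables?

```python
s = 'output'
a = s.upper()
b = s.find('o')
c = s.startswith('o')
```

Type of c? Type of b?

str.startswith() returns bool; str.find() returns int

bool, int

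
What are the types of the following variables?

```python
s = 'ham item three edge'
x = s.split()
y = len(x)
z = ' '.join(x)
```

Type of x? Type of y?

str.split() returns list; len() returns int

list, int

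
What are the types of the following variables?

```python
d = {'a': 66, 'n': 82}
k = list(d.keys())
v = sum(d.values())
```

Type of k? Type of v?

list(...) returns list; sum of int values returns int

list, int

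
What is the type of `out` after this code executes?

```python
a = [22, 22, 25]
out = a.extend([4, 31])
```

list.extend() returns None

NoneType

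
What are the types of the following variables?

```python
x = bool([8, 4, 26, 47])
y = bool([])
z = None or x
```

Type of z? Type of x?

None or <bool> returns the bool; bool() returns bool

bool, bool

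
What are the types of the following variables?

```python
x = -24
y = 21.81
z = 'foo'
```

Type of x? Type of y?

x is int; y is float

int, float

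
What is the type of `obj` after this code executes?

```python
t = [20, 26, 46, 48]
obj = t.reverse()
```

list.reverse() returns None

NoneType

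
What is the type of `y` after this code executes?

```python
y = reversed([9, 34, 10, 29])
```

reversed() on a list returns a list_reverseiterator

list_reverseiterator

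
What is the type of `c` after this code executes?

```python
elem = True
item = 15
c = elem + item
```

bool + int returns int (True is 1, so 1 + 15 = 16)

int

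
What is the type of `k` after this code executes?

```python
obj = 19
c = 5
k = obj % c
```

int % int returns int (19 % 5 = 4)

int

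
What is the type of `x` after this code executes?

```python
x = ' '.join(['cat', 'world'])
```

str.join() returns str

str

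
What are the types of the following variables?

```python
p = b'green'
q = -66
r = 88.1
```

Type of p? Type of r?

p is bytes; r is float

bytes, float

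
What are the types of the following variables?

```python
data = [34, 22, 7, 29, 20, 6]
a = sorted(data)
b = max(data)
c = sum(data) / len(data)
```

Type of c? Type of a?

int / int returns float; sorted() returns list

float, list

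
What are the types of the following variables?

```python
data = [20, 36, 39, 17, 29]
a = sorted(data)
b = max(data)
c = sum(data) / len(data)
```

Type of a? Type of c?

sorted() returns list; int / int returns float

list, float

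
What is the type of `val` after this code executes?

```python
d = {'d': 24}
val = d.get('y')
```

dict.get() returns None when key 'y' is not found and no default given

NoneType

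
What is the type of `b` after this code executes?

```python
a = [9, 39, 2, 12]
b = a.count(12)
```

list.count() returns int

int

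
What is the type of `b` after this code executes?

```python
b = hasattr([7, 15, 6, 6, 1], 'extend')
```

hasattr() returns bool

bool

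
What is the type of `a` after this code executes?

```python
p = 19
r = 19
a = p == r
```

Equality comparison returns bool

bool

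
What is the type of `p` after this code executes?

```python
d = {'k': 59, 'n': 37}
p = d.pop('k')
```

dict.pop() returns the value (int)

int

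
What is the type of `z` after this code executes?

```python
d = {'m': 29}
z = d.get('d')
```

dict.get() returns None when key 'd' is not found and no default given

NoneType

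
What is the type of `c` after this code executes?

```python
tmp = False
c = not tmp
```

'not' always returns bool

bool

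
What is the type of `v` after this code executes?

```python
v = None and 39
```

'and' returns first falsy value (None)

NoneType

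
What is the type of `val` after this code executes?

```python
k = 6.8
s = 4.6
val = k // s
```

float // float returns float (floor division preserves float type)

float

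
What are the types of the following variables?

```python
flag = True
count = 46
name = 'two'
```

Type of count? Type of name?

count is int; name is str

int, str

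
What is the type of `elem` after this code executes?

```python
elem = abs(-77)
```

abs() of int returns int

int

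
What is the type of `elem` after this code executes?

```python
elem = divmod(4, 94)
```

divmod() returns a tuple (quotient, remainder)

tuple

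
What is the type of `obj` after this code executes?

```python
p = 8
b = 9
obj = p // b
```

int // int returns int (8 // 9 = 0)

int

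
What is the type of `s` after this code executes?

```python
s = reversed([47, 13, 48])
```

reversed() on a list returns a list_reverseiterator

list_reverseiterator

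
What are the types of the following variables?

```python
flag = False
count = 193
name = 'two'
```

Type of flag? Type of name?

flag is bool; name is str

bool, str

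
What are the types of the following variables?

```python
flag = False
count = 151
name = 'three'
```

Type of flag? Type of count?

flag is bool; count is int

bool, int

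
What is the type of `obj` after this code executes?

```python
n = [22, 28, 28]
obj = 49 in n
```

'in' operator returns bool

bool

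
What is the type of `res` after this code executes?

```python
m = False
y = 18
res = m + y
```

bool + int returns int (False is 0, so 0 + 18 = 18)

int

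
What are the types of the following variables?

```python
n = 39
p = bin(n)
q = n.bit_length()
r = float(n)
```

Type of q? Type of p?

int.bit_length() returns int; bin() returns str

int, str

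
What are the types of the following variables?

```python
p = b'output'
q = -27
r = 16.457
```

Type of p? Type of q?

p is bytes; q is int

bytes, int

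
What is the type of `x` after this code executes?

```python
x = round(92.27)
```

round() with no ndigits arg returns int

int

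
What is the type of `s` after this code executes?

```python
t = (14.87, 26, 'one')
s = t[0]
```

Index 0 of tuple is 14.87 which is float

float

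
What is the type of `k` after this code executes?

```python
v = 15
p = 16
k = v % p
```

int % int returns int (15 % 16 = 15)

int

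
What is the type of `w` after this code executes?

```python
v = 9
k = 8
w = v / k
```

int / int always returns float in Python 3 (9 / 8 = 1.125)

float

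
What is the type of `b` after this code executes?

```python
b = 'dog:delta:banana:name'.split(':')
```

str.split() returns list

list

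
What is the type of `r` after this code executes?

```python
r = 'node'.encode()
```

str.encode() returns bytes

bytes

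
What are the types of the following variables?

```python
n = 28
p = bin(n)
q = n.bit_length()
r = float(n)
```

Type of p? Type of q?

bin() returns str; int.bit_length() returns int

str, int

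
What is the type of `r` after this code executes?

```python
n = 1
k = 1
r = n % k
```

int % int returns int (1 % 1 = 0)

int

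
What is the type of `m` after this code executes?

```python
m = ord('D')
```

ord() returns int (Unicode code point)

int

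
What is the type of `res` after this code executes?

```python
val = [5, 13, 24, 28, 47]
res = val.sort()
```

list.sort() returns None (sorts in place)

NoneType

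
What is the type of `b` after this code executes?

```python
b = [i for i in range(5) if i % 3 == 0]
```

A list comprehension [...] produces a list

list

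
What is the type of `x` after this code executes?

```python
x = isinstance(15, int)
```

isinstance() returns bool

bool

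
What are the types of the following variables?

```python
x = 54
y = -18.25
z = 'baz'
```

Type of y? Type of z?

y is float; z is str

float, str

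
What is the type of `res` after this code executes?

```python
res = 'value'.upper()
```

str.upper() returns str

str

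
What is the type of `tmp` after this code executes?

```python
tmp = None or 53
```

'or' with None returns the other value (53, int)

int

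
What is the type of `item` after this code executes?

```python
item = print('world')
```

print() returns None

NoneType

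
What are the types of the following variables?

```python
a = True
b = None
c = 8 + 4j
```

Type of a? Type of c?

a is bool; c is complex

bool, complex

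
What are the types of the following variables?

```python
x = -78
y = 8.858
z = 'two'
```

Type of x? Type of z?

x is int; z is str

int, str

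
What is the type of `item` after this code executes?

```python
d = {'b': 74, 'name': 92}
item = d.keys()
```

.keys() returns a dict_keys view object

dict_keys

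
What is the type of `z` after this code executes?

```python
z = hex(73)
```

hex() returns str representation

str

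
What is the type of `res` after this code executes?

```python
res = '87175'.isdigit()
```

str.isdigit() returns bool

bool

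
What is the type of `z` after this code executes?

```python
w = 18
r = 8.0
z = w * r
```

int * float returns float (18 * 8.0 = 144.0)

float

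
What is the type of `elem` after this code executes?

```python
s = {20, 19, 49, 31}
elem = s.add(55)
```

set.add() returns None (mutates in place)

NoneType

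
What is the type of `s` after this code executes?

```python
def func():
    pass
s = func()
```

A function with no return statement returns None

NoneType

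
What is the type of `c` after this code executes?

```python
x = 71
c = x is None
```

'is' comparison returns bool

bool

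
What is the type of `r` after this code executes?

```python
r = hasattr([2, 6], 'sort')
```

hasattr() returns bool

bool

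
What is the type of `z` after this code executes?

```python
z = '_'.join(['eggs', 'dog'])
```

str.join() returns str

str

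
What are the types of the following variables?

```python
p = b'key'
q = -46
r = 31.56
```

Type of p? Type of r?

p is bytes; r is float

bytes, float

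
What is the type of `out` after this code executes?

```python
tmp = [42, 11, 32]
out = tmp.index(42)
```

list.index() returns int

int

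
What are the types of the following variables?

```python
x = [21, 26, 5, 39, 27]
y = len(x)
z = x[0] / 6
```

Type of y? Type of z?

len() returns int; int / int returns float

int, float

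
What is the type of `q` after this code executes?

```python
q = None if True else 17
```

Ternary: condition is True, if branch (None) taken → NoneType

NoneType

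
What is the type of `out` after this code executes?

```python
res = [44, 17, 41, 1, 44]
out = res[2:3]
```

Slicing a list always returns a list

list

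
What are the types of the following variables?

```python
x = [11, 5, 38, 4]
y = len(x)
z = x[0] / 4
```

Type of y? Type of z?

len() returns int; int / int returns float

int, float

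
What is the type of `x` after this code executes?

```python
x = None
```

None has type NoneType

NoneType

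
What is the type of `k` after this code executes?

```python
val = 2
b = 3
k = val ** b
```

int ** positive int returns int (2 ** 3 = 8)

int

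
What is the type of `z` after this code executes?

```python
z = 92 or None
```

'or' returns first truthy value (92, int)

int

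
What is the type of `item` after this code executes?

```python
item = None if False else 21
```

Ternary: condition is False, else branch (21) taken → int

int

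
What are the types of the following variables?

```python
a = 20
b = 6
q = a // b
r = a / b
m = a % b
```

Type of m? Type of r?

int % int returns int; int / int returns float

int, float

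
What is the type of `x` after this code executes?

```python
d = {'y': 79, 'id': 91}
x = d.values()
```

.values() returns a dict_values view object

dict_values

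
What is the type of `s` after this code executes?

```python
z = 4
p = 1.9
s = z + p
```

int + float returns float (4 + 1.9 = 5.9)

float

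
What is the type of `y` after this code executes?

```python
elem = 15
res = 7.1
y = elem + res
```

int + float returns float (15 + 7.1 = 22.1)

float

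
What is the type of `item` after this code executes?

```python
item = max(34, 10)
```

max() of ints returns int

int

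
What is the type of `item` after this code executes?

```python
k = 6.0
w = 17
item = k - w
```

float - int returns float (6.0 - 17 = -11.0)

float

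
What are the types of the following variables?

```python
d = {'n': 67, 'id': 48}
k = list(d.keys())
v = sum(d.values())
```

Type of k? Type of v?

list(...) returns list; sum of int values returns int

list, int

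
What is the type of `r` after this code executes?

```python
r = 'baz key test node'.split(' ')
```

str.split() returns list

list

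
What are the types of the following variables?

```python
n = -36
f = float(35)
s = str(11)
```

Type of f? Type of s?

f is float; s is str

float, str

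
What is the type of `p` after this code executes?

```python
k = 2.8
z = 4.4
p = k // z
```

float // float returns float (floor division preserves float type)

float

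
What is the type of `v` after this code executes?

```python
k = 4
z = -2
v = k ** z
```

int ** negative int returns float

float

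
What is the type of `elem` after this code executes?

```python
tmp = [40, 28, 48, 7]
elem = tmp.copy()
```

list.copy() returns list

list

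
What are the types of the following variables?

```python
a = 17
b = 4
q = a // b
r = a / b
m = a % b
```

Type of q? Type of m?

int // int returns int; int % int returns int

int, int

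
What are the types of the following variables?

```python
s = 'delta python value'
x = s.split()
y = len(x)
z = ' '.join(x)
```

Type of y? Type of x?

len() returns int; str.split() returns list

int, list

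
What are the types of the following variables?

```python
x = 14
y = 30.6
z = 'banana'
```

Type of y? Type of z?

y is float; z is str

float, str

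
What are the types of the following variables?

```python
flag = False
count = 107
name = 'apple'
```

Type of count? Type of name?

count is int; name is str

int, str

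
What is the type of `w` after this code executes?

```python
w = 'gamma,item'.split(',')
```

str.split() returns list

list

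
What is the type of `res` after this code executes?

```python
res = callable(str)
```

callable() returns bool

bool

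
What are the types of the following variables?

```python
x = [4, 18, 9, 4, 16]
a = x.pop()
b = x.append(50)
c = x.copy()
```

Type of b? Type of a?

list.append() returns None; list.pop() returns the element (int)

NoneType, int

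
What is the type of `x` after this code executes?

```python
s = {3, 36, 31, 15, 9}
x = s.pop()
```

Popping from a set of ints returns int

int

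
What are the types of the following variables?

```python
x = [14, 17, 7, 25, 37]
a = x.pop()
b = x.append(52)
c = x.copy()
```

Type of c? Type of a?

list.copy() returns list; list.pop() returns the element (int)

list, int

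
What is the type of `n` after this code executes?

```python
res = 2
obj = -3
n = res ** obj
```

int ** negative int returns float

float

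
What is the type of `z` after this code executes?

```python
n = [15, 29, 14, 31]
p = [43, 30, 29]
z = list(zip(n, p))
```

list(zip(...)) returns a list of tuples

list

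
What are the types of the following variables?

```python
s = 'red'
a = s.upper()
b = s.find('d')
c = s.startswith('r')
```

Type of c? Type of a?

str.startswith() returns bool; str.upper() returns str

bool, str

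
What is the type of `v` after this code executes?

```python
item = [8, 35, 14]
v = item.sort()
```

list.sort() returns None (sorts in place)

NoneType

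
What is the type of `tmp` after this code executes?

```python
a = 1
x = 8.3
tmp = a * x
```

int * float returns float (1 * 8.3 = 8.3)

float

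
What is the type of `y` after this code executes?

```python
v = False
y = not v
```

'not' always returns bool

bool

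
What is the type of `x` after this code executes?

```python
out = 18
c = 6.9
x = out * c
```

int * float returns float (18 * 6.9 = 124.2)

float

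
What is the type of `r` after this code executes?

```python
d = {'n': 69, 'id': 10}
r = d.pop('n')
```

dict.pop() returns the value (int)

int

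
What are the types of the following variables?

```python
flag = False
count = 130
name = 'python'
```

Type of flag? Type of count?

flag is bool; count is int

bool, int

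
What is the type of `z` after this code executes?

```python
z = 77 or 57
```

'or' returns the first truthy value (77, which is int)

int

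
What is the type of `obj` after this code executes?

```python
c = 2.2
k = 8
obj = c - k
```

float - int returns float (2.2 - 8 = -5.8)

float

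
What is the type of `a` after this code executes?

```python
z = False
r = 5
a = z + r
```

bool + int returns int (False is 0, so 0 + 5 = 5)

int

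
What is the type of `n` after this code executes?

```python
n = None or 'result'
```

'or' with None returns the other value ('result', str)

str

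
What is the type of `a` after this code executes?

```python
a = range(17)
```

range() returns a range object

range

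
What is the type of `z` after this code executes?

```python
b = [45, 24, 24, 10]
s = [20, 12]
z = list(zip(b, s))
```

list(zip(...)) returns a list of tuples

list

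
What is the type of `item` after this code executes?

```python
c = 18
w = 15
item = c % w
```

int % int returns int (18 % 15 = 3)

int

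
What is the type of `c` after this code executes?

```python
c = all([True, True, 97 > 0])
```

all() returns bool

bool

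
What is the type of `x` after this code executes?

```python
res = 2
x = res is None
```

'is' comparison returns bool

bool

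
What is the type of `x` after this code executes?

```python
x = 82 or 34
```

'or' returns the first truthy value (82, which is int)

int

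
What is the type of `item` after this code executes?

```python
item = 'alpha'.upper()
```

str.upper() returns str

str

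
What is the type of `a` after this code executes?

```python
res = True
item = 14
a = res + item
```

bool + int returns int (True is 1, so 1 + 14 = 15)

int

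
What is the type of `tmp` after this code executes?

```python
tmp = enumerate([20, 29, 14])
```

enumerate() returns an enumerate iterator object

enumerate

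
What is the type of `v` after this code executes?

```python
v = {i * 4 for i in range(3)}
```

A set comprehension {expr for x in iterable} produces a set

set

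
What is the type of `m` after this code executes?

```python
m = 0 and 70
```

'and' returns the first falsy value (0, which is int)

int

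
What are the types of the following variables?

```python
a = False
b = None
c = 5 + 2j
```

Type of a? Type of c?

a is bool; c is complex

bool, complex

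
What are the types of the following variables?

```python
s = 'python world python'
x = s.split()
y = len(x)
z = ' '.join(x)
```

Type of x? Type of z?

str.split() returns list; str.join() returns str

list, str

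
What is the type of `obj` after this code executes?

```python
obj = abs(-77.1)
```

abs() of float returns float

float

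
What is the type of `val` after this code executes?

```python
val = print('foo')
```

print() returns None

NoneType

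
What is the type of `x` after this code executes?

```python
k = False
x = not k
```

'not' always returns bool

bool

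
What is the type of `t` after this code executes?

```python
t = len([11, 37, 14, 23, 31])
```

len() always returns int

int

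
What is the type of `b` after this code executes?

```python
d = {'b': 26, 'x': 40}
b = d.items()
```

dict.items() returns a dict_items view

dict_items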